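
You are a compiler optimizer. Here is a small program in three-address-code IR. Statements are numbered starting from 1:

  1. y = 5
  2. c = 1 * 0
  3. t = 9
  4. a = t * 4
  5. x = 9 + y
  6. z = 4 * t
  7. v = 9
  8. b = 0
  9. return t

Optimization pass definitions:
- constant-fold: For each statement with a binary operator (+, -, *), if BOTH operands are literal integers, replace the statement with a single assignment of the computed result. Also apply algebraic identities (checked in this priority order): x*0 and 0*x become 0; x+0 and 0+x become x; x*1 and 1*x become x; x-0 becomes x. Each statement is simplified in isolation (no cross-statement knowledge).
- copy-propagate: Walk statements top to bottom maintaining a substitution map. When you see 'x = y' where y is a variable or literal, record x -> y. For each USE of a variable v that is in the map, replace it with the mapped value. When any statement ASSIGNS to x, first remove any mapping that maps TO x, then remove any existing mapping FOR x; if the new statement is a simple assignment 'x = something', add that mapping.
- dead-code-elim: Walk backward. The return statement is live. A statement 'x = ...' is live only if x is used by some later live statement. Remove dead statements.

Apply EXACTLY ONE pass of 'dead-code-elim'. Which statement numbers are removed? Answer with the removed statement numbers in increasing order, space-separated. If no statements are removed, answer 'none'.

Answer: 1 2 4 5 6 7 8

Derivation:
Backward liveness scan:
Stmt 1 'y = 5': DEAD (y not in live set [])
Stmt 2 'c = 1 * 0': DEAD (c not in live set [])
Stmt 3 't = 9': KEEP (t is live); live-in = []
Stmt 4 'a = t * 4': DEAD (a not in live set ['t'])
Stmt 5 'x = 9 + y': DEAD (x not in live set ['t'])
Stmt 6 'z = 4 * t': DEAD (z not in live set ['t'])
Stmt 7 'v = 9': DEAD (v not in live set ['t'])
Stmt 8 'b = 0': DEAD (b not in live set ['t'])
Stmt 9 'return t': KEEP (return); live-in = ['t']
Removed statement numbers: [1, 2, 4, 5, 6, 7, 8]
Surviving IR:
  t = 9
  return t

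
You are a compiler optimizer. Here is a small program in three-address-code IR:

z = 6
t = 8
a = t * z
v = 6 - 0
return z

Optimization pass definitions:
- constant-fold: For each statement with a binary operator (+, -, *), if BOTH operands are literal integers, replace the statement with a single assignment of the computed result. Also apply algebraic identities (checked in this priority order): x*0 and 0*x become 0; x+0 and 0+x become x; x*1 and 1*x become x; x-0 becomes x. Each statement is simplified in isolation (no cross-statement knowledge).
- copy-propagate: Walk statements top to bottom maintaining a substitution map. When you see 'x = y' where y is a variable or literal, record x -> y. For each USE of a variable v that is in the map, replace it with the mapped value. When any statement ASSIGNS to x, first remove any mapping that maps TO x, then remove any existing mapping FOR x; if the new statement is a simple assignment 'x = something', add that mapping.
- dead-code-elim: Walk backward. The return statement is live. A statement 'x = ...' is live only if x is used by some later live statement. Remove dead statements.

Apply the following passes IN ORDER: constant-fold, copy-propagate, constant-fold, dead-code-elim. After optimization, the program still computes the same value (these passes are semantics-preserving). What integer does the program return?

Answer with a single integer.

Answer: 6

Derivation:
Initial IR:
  z = 6
  t = 8
  a = t * z
  v = 6 - 0
  return z
After constant-fold (5 stmts):
  z = 6
  t = 8
  a = t * z
  v = 6
  return z
After copy-propagate (5 stmts):
  z = 6
  t = 8
  a = 8 * 6
  v = 6
  return 6
After constant-fold (5 stmts):
  z = 6
  t = 8
  a = 48
  v = 6
  return 6
After dead-code-elim (1 stmts):
  return 6
Evaluate:
  z = 6  =>  z = 6
  t = 8  =>  t = 8
  a = t * z  =>  a = 48
  v = 6 - 0  =>  v = 6
  return z = 6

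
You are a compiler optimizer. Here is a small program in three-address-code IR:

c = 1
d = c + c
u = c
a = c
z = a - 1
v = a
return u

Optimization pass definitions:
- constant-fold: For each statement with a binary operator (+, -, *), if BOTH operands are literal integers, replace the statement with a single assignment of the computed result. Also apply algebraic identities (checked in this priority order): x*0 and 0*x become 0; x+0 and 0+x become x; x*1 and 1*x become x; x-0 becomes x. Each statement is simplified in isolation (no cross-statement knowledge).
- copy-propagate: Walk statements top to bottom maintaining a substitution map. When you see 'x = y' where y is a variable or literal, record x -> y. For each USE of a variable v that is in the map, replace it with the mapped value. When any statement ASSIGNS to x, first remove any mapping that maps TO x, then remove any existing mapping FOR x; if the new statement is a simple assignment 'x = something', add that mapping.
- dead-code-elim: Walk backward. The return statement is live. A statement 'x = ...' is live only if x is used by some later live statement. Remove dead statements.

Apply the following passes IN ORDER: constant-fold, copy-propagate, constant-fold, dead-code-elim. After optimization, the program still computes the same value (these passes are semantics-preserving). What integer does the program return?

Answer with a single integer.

Answer: 1

Derivation:
Initial IR:
  c = 1
  d = c + c
  u = c
  a = c
  z = a - 1
  v = a
  return u
After constant-fold (7 stmts):
  c = 1
  d = c + c
  u = c
  a = c
  z = a - 1
  v = a
  return u
After copy-propagate (7 stmts):
  c = 1
  d = 1 + 1
  u = 1
  a = 1
  z = 1 - 1
  v = 1
  return 1
After constant-fold (7 stmts):
  c = 1
  d = 2
  u = 1
  a = 1
  z = 0
  v = 1
  return 1
After dead-code-elim (1 stmts):
  return 1
Evaluate:
  c = 1  =>  c = 1
  d = c + c  =>  d = 2
  u = c  =>  u = 1
  a = c  =>  a = 1
  z = a - 1  =>  z = 0
  v = a  =>  v = 1
  return u = 1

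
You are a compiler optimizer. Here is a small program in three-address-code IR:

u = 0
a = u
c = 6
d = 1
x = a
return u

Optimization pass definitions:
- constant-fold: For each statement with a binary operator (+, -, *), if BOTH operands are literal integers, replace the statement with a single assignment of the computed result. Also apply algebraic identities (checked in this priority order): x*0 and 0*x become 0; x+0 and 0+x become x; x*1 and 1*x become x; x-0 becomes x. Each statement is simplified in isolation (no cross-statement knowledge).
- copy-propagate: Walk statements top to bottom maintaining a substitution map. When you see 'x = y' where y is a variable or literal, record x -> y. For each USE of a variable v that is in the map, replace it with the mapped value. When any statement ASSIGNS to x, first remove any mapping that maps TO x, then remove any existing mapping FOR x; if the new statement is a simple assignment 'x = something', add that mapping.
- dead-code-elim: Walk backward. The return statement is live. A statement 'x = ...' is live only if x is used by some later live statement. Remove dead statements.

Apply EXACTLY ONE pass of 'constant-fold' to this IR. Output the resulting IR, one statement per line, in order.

Answer: u = 0
a = u
c = 6
d = 1
x = a
return u

Derivation:
Applying constant-fold statement-by-statement:
  [1] u = 0  (unchanged)
  [2] a = u  (unchanged)
  [3] c = 6  (unchanged)
  [4] d = 1  (unchanged)
  [5] x = a  (unchanged)
  [6] return u  (unchanged)
Result (6 stmts):
  u = 0
  a = u
  c = 6
  d = 1
  x = a
  return u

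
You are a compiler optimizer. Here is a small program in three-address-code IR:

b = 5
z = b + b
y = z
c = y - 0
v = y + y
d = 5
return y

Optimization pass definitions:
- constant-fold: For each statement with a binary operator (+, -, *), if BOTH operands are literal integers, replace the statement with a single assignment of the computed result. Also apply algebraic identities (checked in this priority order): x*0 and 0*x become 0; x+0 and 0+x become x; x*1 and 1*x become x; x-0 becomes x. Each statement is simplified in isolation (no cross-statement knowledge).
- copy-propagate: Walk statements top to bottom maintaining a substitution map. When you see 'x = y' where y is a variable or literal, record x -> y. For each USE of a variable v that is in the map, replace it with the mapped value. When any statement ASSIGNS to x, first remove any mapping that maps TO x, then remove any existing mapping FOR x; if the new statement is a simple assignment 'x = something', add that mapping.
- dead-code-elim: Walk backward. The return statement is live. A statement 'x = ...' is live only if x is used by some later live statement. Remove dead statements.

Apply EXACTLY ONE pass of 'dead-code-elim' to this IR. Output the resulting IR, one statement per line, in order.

Answer: b = 5
z = b + b
y = z
return y

Derivation:
Applying dead-code-elim statement-by-statement:
  [7] return y  -> KEEP (return); live=['y']
  [6] d = 5  -> DEAD (d not live)
  [5] v = y + y  -> DEAD (v not live)
  [4] c = y - 0  -> DEAD (c not live)
  [3] y = z  -> KEEP; live=['z']
  [2] z = b + b  -> KEEP; live=['b']
  [1] b = 5  -> KEEP; live=[]
Result (4 stmts):
  b = 5
  z = b + b
  y = z
  return y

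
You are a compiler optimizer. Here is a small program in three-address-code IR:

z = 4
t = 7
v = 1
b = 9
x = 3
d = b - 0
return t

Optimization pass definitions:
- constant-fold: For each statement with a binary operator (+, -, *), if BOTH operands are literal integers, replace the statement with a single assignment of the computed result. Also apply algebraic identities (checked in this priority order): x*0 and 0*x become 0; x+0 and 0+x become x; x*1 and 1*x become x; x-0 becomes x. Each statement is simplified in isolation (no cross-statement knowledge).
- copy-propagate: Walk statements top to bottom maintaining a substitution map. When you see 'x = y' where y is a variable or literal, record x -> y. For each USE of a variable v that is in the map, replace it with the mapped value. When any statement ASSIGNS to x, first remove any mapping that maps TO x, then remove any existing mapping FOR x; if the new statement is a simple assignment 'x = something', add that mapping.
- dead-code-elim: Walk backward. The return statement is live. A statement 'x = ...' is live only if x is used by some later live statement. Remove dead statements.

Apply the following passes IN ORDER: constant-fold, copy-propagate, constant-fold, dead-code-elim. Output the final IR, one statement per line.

Answer: return 7

Derivation:
Initial IR:
  z = 4
  t = 7
  v = 1
  b = 9
  x = 3
  d = b - 0
  return t
After constant-fold (7 stmts):
  z = 4
  t = 7
  v = 1
  b = 9
  x = 3
  d = b
  return t
After copy-propagate (7 stmts):
  z = 4
  t = 7
  v = 1
  b = 9
  x = 3
  d = 9
  return 7
After constant-fold (7 stmts):
  z = 4
  t = 7
  v = 1
  b = 9
  x = 3
  d = 9
  return 7
After dead-code-elim (1 stmts):
  return 7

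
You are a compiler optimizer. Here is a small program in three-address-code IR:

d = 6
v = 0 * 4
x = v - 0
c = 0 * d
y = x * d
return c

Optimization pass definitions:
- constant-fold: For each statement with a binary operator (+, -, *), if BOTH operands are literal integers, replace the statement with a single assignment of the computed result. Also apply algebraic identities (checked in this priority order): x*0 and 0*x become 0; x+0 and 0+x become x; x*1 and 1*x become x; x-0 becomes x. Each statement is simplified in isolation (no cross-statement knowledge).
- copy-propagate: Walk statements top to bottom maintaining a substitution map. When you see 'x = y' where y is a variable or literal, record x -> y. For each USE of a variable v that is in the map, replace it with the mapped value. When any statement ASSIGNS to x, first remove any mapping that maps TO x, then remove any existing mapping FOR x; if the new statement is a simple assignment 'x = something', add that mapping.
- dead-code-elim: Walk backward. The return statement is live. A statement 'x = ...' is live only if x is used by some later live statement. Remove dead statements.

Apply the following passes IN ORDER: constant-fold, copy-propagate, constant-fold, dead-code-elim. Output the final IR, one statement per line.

Answer: return 0

Derivation:
Initial IR:
  d = 6
  v = 0 * 4
  x = v - 0
  c = 0 * d
  y = x * d
  return c
After constant-fold (6 stmts):
  d = 6
  v = 0
  x = v
  c = 0
  y = x * d
  return c
After copy-propagate (6 stmts):
  d = 6
  v = 0
  x = 0
  c = 0
  y = 0 * 6
  return 0
After constant-fold (6 stmts):
  d = 6
  v = 0
  x = 0
  c = 0
  y = 0
  return 0
After dead-code-elim (1 stmts):
  return 0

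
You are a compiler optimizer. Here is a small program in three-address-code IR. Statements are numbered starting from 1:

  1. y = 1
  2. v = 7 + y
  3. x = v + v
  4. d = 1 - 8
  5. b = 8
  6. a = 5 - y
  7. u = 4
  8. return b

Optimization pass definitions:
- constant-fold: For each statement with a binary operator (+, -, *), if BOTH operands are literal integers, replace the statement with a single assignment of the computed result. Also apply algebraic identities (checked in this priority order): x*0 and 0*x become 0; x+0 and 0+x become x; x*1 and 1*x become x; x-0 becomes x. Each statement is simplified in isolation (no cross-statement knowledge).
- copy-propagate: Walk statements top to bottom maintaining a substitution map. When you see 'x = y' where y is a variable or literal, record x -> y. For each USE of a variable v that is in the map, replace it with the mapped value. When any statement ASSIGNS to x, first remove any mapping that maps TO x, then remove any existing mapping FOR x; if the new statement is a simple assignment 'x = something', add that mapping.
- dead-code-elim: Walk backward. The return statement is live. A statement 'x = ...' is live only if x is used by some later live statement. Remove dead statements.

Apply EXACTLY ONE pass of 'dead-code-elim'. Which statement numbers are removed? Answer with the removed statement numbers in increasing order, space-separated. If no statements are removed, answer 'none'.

Backward liveness scan:
Stmt 1 'y = 1': DEAD (y not in live set [])
Stmt 2 'v = 7 + y': DEAD (v not in live set [])
Stmt 3 'x = v + v': DEAD (x not in live set [])
Stmt 4 'd = 1 - 8': DEAD (d not in live set [])
Stmt 5 'b = 8': KEEP (b is live); live-in = []
Stmt 6 'a = 5 - y': DEAD (a not in live set ['b'])
Stmt 7 'u = 4': DEAD (u not in live set ['b'])
Stmt 8 'return b': KEEP (return); live-in = ['b']
Removed statement numbers: [1, 2, 3, 4, 6, 7]
Surviving IR:
  b = 8
  return b

Answer: 1 2 3 4 6 7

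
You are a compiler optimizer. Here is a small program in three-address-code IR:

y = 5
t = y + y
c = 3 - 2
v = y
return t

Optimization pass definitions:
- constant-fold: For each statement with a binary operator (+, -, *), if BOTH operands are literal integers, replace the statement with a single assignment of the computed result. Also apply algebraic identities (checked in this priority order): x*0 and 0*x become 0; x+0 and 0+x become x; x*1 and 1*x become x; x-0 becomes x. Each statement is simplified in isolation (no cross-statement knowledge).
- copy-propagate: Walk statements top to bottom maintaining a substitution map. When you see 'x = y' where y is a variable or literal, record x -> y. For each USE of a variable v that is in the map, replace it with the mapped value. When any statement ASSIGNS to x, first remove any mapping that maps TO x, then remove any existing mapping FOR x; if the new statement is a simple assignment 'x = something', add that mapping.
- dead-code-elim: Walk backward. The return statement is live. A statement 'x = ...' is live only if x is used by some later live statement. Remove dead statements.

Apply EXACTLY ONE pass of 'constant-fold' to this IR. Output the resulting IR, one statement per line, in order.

Answer: y = 5
t = y + y
c = 1
v = y
return t

Derivation:
Applying constant-fold statement-by-statement:
  [1] y = 5  (unchanged)
  [2] t = y + y  (unchanged)
  [3] c = 3 - 2  -> c = 1
  [4] v = y  (unchanged)
  [5] return t  (unchanged)
Result (5 stmts):
  y = 5
  t = y + y
  c = 1
  v = y
  return t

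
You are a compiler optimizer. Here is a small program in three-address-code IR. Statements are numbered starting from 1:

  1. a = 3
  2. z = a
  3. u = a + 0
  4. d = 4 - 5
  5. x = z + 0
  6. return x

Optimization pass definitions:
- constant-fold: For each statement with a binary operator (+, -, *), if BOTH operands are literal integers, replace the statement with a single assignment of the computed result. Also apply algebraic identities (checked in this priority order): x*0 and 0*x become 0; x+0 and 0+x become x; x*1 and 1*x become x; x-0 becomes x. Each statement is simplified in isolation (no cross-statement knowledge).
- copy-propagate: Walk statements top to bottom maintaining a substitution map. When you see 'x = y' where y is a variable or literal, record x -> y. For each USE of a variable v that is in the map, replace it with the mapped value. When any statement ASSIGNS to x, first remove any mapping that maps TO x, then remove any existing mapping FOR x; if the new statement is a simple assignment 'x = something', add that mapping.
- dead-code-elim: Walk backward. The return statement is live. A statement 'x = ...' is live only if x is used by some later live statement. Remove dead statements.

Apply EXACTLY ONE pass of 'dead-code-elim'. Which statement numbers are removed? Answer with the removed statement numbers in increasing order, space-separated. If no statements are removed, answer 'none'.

Answer: 3 4

Derivation:
Backward liveness scan:
Stmt 1 'a = 3': KEEP (a is live); live-in = []
Stmt 2 'z = a': KEEP (z is live); live-in = ['a']
Stmt 3 'u = a + 0': DEAD (u not in live set ['z'])
Stmt 4 'd = 4 - 5': DEAD (d not in live set ['z'])
Stmt 5 'x = z + 0': KEEP (x is live); live-in = ['z']
Stmt 6 'return x': KEEP (return); live-in = ['x']
Removed statement numbers: [3, 4]
Surviving IR:
  a = 3
  z = a
  x = z + 0
  return x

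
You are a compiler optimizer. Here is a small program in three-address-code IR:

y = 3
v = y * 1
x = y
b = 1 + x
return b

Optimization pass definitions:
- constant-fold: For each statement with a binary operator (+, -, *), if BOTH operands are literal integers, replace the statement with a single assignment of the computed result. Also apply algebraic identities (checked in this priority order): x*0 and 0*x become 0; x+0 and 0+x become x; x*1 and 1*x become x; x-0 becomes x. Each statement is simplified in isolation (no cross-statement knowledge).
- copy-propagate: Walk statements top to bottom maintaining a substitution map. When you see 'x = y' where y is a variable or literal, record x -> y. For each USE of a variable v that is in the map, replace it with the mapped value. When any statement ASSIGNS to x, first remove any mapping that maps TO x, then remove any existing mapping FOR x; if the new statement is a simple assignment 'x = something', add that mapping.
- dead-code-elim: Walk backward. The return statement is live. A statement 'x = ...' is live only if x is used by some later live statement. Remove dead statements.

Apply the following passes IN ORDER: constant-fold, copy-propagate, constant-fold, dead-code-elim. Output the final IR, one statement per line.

Initial IR:
  y = 3
  v = y * 1
  x = y
  b = 1 + x
  return b
After constant-fold (5 stmts):
  y = 3
  v = y
  x = y
  b = 1 + x
  return b
After copy-propagate (5 stmts):
  y = 3
  v = 3
  x = 3
  b = 1 + 3
  return b
After constant-fold (5 stmts):
  y = 3
  v = 3
  x = 3
  b = 4
  return b
After dead-code-elim (2 stmts):
  b = 4
  return b

Answer: b = 4
return b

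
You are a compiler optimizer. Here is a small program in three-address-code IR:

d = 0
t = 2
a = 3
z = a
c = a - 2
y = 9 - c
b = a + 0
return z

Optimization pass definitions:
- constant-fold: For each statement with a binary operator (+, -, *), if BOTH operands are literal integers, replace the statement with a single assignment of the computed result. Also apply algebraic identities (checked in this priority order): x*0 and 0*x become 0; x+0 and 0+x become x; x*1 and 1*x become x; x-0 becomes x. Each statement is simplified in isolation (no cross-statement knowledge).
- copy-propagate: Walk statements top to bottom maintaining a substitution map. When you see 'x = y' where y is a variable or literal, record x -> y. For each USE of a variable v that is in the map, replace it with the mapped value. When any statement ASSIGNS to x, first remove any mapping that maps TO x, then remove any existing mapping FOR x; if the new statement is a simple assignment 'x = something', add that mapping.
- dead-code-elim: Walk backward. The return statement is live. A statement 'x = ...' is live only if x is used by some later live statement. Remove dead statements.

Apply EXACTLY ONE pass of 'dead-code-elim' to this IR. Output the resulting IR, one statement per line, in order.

Applying dead-code-elim statement-by-statement:
  [8] return z  -> KEEP (return); live=['z']
  [7] b = a + 0  -> DEAD (b not live)
  [6] y = 9 - c  -> DEAD (y not live)
  [5] c = a - 2  -> DEAD (c not live)
  [4] z = a  -> KEEP; live=['a']
  [3] a = 3  -> KEEP; live=[]
  [2] t = 2  -> DEAD (t not live)
  [1] d = 0  -> DEAD (d not live)
Result (3 stmts):
  a = 3
  z = a
  return z

Answer: a = 3
z = a
return z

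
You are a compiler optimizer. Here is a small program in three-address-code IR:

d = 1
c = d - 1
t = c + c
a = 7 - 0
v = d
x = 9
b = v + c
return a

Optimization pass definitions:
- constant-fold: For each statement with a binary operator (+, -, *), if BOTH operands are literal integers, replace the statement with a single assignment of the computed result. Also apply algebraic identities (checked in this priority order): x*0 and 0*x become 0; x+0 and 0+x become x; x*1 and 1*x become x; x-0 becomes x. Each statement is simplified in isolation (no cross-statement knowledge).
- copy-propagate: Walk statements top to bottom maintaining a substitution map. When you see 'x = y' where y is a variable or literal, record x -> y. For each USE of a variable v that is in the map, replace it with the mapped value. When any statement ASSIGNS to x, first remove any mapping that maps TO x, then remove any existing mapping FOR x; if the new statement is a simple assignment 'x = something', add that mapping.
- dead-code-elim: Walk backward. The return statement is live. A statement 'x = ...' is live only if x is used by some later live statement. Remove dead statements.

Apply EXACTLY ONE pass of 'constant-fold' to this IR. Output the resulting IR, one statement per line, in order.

Applying constant-fold statement-by-statement:
  [1] d = 1  (unchanged)
  [2] c = d - 1  (unchanged)
  [3] t = c + c  (unchanged)
  [4] a = 7 - 0  -> a = 7
  [5] v = d  (unchanged)
  [6] x = 9  (unchanged)
  [7] b = v + c  (unchanged)
  [8] return a  (unchanged)
Result (8 stmts):
  d = 1
  c = d - 1
  t = c + c
  a = 7
  v = d
  x = 9
  b = v + c
  return a

Answer: d = 1
c = d - 1
t = c + c
a = 7
v = d
x = 9
b = v + c
return a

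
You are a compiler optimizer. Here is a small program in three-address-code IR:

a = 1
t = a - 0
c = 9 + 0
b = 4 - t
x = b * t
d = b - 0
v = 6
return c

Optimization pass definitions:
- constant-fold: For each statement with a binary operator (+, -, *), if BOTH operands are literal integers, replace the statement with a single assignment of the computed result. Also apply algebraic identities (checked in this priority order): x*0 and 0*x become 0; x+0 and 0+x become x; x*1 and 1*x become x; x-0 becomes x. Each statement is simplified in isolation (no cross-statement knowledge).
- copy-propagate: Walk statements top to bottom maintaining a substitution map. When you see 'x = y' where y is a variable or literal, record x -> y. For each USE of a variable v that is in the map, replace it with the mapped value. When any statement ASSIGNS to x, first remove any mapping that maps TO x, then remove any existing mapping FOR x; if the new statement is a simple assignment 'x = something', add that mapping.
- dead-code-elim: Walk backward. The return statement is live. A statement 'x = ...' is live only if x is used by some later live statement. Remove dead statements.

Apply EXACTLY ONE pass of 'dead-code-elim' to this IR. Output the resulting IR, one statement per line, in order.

Applying dead-code-elim statement-by-statement:
  [8] return c  -> KEEP (return); live=['c']
  [7] v = 6  -> DEAD (v not live)
  [6] d = b - 0  -> DEAD (d not live)
  [5] x = b * t  -> DEAD (x not live)
  [4] b = 4 - t  -> DEAD (b not live)
  [3] c = 9 + 0  -> KEEP; live=[]
  [2] t = a - 0  -> DEAD (t not live)
  [1] a = 1  -> DEAD (a not live)
Result (2 stmts):
  c = 9 + 0
  return c

Answer: c = 9 + 0
return c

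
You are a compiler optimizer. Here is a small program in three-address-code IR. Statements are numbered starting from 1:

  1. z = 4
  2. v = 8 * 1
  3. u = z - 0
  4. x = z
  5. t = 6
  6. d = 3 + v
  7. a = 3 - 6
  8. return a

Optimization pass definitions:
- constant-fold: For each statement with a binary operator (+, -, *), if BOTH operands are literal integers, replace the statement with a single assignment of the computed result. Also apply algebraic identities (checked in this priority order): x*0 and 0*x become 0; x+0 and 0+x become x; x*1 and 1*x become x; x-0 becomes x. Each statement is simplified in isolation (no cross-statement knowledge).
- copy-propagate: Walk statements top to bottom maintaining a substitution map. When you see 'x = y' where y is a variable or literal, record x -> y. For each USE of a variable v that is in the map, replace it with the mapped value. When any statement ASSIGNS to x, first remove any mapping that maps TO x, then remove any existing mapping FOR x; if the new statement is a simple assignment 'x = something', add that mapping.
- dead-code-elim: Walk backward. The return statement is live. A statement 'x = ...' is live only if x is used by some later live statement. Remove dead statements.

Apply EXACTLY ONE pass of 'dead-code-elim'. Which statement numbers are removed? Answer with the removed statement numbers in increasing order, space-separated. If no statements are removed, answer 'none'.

Backward liveness scan:
Stmt 1 'z = 4': DEAD (z not in live set [])
Stmt 2 'v = 8 * 1': DEAD (v not in live set [])
Stmt 3 'u = z - 0': DEAD (u not in live set [])
Stmt 4 'x = z': DEAD (x not in live set [])
Stmt 5 't = 6': DEAD (t not in live set [])
Stmt 6 'd = 3 + v': DEAD (d not in live set [])
Stmt 7 'a = 3 - 6': KEEP (a is live); live-in = []
Stmt 8 'return a': KEEP (return); live-in = ['a']
Removed statement numbers: [1, 2, 3, 4, 5, 6]
Surviving IR:
  a = 3 - 6
  return a

Answer: 1 2 3 4 5 6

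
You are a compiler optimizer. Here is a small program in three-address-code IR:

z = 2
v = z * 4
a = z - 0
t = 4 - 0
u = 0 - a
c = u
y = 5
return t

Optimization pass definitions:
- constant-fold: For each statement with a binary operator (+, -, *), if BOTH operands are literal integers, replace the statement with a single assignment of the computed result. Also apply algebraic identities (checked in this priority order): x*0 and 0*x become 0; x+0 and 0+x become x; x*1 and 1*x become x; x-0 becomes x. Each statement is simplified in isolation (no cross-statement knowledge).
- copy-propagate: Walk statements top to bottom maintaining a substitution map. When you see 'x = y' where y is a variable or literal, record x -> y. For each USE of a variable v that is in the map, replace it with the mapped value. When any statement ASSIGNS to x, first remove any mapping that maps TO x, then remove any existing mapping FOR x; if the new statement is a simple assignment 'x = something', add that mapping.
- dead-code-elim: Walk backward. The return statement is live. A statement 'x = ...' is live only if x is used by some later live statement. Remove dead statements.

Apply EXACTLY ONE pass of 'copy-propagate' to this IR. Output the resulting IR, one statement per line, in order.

Applying copy-propagate statement-by-statement:
  [1] z = 2  (unchanged)
  [2] v = z * 4  -> v = 2 * 4
  [3] a = z - 0  -> a = 2 - 0
  [4] t = 4 - 0  (unchanged)
  [5] u = 0 - a  (unchanged)
  [6] c = u  (unchanged)
  [7] y = 5  (unchanged)
  [8] return t  (unchanged)
Result (8 stmts):
  z = 2
  v = 2 * 4
  a = 2 - 0
  t = 4 - 0
  u = 0 - a
  c = u
  y = 5
  return t

Answer: z = 2
v = 2 * 4
a = 2 - 0
t = 4 - 0
u = 0 - a
c = u
y = 5
return t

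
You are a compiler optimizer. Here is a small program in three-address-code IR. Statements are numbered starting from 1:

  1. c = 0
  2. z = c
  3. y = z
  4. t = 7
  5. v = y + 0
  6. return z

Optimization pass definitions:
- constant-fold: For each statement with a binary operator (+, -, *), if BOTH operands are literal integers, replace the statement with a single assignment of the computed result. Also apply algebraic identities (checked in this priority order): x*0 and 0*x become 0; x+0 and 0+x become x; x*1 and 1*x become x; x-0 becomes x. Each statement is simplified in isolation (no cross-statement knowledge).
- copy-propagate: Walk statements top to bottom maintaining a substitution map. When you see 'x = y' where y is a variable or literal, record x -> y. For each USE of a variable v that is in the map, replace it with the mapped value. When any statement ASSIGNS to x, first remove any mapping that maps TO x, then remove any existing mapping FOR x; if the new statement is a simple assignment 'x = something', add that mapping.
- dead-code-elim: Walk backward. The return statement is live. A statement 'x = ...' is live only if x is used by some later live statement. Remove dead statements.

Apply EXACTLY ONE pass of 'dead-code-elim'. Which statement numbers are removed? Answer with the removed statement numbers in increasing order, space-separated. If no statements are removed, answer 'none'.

Answer: 3 4 5

Derivation:
Backward liveness scan:
Stmt 1 'c = 0': KEEP (c is live); live-in = []
Stmt 2 'z = c': KEEP (z is live); live-in = ['c']
Stmt 3 'y = z': DEAD (y not in live set ['z'])
Stmt 4 't = 7': DEAD (t not in live set ['z'])
Stmt 5 'v = y + 0': DEAD (v not in live set ['z'])
Stmt 6 'return z': KEEP (return); live-in = ['z']
Removed statement numbers: [3, 4, 5]
Surviving IR:
  c = 0
  z = c
  return z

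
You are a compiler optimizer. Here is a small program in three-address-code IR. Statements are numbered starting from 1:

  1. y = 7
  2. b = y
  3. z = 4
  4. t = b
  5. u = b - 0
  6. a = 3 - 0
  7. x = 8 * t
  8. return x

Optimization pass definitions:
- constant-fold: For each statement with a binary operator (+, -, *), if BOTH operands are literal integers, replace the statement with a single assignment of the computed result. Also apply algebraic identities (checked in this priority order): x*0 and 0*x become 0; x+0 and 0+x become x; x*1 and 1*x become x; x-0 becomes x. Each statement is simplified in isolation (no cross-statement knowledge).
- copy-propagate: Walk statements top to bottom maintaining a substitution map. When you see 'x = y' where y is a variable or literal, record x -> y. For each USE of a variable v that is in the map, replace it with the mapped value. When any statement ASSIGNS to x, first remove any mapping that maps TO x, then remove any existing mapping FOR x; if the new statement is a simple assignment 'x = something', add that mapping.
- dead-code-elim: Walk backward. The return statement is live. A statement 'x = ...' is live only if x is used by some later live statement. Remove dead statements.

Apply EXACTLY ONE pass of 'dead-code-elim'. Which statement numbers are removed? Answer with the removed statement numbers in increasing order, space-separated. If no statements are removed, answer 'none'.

Answer: 3 5 6

Derivation:
Backward liveness scan:
Stmt 1 'y = 7': KEEP (y is live); live-in = []
Stmt 2 'b = y': KEEP (b is live); live-in = ['y']
Stmt 3 'z = 4': DEAD (z not in live set ['b'])
Stmt 4 't = b': KEEP (t is live); live-in = ['b']
Stmt 5 'u = b - 0': DEAD (u not in live set ['t'])
Stmt 6 'a = 3 - 0': DEAD (a not in live set ['t'])
Stmt 7 'x = 8 * t': KEEP (x is live); live-in = ['t']
Stmt 8 'return x': KEEP (return); live-in = ['x']
Removed statement numbers: [3, 5, 6]
Surviving IR:
  y = 7
  b = y
  t = b
  x = 8 * t
  return x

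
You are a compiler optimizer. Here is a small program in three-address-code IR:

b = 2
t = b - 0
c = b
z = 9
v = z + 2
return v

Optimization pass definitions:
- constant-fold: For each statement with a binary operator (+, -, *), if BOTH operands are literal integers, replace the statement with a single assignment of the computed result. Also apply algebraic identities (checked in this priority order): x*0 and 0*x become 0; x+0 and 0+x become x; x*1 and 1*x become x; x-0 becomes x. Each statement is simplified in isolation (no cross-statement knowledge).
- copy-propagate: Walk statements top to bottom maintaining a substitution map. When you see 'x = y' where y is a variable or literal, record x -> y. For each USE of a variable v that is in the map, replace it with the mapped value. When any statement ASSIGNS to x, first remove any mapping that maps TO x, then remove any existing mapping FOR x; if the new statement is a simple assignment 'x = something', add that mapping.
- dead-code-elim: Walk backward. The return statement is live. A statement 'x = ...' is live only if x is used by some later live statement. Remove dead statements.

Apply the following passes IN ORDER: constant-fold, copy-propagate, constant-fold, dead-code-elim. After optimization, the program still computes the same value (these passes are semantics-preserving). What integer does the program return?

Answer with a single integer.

Answer: 11

Derivation:
Initial IR:
  b = 2
  t = b - 0
  c = b
  z = 9
  v = z + 2
  return v
After constant-fold (6 stmts):
  b = 2
  t = b
  c = b
  z = 9
  v = z + 2
  return v
After copy-propagate (6 stmts):
  b = 2
  t = 2
  c = 2
  z = 9
  v = 9 + 2
  return v
After constant-fold (6 stmts):
  b = 2
  t = 2
  c = 2
  z = 9
  v = 11
  return v
After dead-code-elim (2 stmts):
  v = 11
  return v
Evaluate:
  b = 2  =>  b = 2
  t = b - 0  =>  t = 2
  c = b  =>  c = 2
  z = 9  =>  z = 9
  v = z + 2  =>  v = 11
  return v = 11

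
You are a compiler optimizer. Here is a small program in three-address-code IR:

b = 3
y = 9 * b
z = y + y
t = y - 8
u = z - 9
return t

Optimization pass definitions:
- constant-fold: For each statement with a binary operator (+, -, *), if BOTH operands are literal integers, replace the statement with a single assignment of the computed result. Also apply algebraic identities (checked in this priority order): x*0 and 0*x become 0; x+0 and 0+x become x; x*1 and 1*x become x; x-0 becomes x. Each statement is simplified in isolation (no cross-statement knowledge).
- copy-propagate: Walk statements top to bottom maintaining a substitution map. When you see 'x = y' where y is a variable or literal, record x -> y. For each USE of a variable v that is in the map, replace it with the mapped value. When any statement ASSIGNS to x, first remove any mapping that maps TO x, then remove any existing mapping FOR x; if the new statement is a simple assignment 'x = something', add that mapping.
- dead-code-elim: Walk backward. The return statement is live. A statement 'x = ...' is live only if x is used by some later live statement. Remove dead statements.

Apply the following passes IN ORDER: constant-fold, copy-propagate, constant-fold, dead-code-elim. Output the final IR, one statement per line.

Initial IR:
  b = 3
  y = 9 * b
  z = y + y
  t = y - 8
  u = z - 9
  return t
After constant-fold (6 stmts):
  b = 3
  y = 9 * b
  z = y + y
  t = y - 8
  u = z - 9
  return t
After copy-propagate (6 stmts):
  b = 3
  y = 9 * 3
  z = y + y
  t = y - 8
  u = z - 9
  return t
After constant-fold (6 stmts):
  b = 3
  y = 27
  z = y + y
  t = y - 8
  u = z - 9
  return t
After dead-code-elim (3 stmts):
  y = 27
  t = y - 8
  return t

Answer: y = 27
t = y - 8
return t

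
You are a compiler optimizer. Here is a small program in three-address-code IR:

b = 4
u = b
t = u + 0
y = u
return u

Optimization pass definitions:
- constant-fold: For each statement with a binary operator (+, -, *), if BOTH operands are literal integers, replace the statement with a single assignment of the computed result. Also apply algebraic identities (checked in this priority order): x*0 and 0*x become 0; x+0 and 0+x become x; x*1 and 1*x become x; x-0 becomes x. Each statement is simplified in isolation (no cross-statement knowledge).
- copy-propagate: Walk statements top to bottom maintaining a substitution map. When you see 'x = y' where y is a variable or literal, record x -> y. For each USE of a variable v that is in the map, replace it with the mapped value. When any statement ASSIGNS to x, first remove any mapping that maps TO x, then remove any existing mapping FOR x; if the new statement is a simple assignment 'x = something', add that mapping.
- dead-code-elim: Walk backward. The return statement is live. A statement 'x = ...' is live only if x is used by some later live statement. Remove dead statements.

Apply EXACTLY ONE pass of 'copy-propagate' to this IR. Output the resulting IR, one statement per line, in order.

Applying copy-propagate statement-by-statement:
  [1] b = 4  (unchanged)
  [2] u = b  -> u = 4
  [3] t = u + 0  -> t = 4 + 0
  [4] y = u  -> y = 4
  [5] return u  -> return 4
Result (5 stmts):
  b = 4
  u = 4
  t = 4 + 0
  y = 4
  return 4

Answer: b = 4
u = 4
t = 4 + 0
y = 4
return 4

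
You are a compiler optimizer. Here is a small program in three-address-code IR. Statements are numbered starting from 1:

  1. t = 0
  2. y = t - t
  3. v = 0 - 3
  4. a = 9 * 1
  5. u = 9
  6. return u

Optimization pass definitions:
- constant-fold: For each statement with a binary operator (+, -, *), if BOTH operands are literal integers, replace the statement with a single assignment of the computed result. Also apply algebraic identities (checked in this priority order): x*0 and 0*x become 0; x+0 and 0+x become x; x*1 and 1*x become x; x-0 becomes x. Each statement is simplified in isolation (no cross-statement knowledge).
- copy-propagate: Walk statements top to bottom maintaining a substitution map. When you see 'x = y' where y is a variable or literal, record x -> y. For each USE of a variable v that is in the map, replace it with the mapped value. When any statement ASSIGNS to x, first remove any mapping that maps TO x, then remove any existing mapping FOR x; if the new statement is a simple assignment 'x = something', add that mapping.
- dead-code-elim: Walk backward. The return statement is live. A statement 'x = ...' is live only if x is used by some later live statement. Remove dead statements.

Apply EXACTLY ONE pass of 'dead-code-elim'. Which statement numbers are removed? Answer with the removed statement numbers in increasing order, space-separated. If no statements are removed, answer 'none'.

Backward liveness scan:
Stmt 1 't = 0': DEAD (t not in live set [])
Stmt 2 'y = t - t': DEAD (y not in live set [])
Stmt 3 'v = 0 - 3': DEAD (v not in live set [])
Stmt 4 'a = 9 * 1': DEAD (a not in live set [])
Stmt 5 'u = 9': KEEP (u is live); live-in = []
Stmt 6 'return u': KEEP (return); live-in = ['u']
Removed statement numbers: [1, 2, 3, 4]
Surviving IR:
  u = 9
  return u

Answer: 1 2 3 4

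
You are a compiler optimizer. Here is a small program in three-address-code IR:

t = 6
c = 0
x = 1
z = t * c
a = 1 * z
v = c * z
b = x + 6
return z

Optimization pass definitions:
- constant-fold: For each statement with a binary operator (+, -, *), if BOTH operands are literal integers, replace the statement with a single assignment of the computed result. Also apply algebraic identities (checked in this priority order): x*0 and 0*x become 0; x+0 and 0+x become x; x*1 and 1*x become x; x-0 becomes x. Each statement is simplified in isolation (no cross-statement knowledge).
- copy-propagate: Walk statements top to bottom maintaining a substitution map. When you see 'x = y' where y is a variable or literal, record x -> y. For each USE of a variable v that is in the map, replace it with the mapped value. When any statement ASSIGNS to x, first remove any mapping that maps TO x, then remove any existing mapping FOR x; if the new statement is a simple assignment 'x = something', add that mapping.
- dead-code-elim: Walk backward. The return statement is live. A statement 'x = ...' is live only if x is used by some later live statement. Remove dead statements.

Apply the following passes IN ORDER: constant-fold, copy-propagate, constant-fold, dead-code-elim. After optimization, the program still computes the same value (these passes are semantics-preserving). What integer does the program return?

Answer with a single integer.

Answer: 0

Derivation:
Initial IR:
  t = 6
  c = 0
  x = 1
  z = t * c
  a = 1 * z
  v = c * z
  b = x + 6
  return z
After constant-fold (8 stmts):
  t = 6
  c = 0
  x = 1
  z = t * c
  a = z
  v = c * z
  b = x + 6
  return z
After copy-propagate (8 stmts):
  t = 6
  c = 0
  x = 1
  z = 6 * 0
  a = z
  v = 0 * z
  b = 1 + 6
  return z
After constant-fold (8 stmts):
  t = 6
  c = 0
  x = 1
  z = 0
  a = z
  v = 0
  b = 7
  return z
After dead-code-elim (2 stmts):
  z = 0
  return z
Evaluate:
  t = 6  =>  t = 6
  c = 0  =>  c = 0
  x = 1  =>  x = 1
  z = t * c  =>  z = 0
  a = 1 * z  =>  a = 0
  v = c * z  =>  v = 0
  b = x + 6  =>  b = 7
  return z = 0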